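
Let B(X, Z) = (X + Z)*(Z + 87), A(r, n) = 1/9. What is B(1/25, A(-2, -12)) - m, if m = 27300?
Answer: -55255844/2025 ≈ -27287.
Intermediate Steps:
A(r, n) = ⅑
B(X, Z) = (87 + Z)*(X + Z) (B(X, Z) = (X + Z)*(87 + Z) = (87 + Z)*(X + Z))
B(1/25, A(-2, -12)) - m = ((⅑)² + 87/25 + 87*(⅑) + (⅑)/25) - 1*27300 = (1/81 + 87*(1/25) + 29/3 + (1/25)*(⅑)) - 27300 = (1/81 + 87/25 + 29/3 + 1/225) - 27300 = 26656/2025 - 27300 = -55255844/2025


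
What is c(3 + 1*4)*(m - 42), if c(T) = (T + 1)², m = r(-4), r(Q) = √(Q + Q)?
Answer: -2688 + 128*I*√2 ≈ -2688.0 + 181.02*I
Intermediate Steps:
r(Q) = √2*√Q (r(Q) = √(2*Q) = √2*√Q)
m = 2*I*√2 (m = √2*√(-4) = √2*(2*I) = 2*I*√2 ≈ 2.8284*I)
c(T) = (1 + T)²
c(3 + 1*4)*(m - 42) = (1 + (3 + 1*4))²*(2*I*√2 - 42) = (1 + (3 + 4))²*(-42 + 2*I*√2) = (1 + 7)²*(-42 + 2*I*√2) = 8²*(-42 + 2*I*√2) = 64*(-42 + 2*I*√2) = -2688 + 128*I*√2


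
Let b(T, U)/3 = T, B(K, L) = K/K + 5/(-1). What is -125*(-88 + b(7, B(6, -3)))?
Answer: 8375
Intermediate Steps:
B(K, L) = -4 (B(K, L) = 1 + 5*(-1) = 1 - 5 = -4)
b(T, U) = 3*T
-125*(-88 + b(7, B(6, -3))) = -125*(-88 + 3*7) = -125*(-88 + 21) = -125*(-67) = 8375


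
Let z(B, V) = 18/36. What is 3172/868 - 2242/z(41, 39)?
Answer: -972235/217 ≈ -4480.3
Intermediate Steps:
z(B, V) = ½ (z(B, V) = 18*(1/36) = ½)
3172/868 - 2242/z(41, 39) = 3172/868 - 2242/½ = 3172*(1/868) - 2242*2 = 793/217 - 4484 = -972235/217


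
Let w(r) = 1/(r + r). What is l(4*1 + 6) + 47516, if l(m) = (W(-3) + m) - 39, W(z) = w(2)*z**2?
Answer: 189957/4 ≈ 47489.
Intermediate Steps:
w(r) = 1/(2*r)
W(z) = z**2/4 (W(z) = ((1/2)/2)*z**2 = ((1/2)*(1/2))*z**2 = z**2/4)
l(m) = -147/4 + m (l(m) = ((1/4)*(-3)**2 + m) - 39 = ((1/4)*9 + m) - 39 = (9/4 + m) - 39 = -147/4 + m)
l(4*1 + 6) + 47516 = (-147/4 + (4*1 + 6)) + 47516 = (-147/4 + (4 + 6)) + 47516 = (-147/4 + 10) + 47516 = -107/4 + 47516 = 189957/4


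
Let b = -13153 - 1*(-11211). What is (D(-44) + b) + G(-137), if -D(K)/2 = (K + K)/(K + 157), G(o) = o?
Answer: -234751/113 ≈ -2077.4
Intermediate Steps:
b = -1942 (b = -13153 + 11211 = -1942)
D(K) = -4*K/(157 + K) (D(K) = -2*(K + K)/(K + 157) = -2*2*K/(157 + K) = -4*K/(157 + K))
(D(-44) + b) + G(-137) = (-4*(-44)/(157 - 44) - 1942) - 137 = (-4*(-44)/113 - 1942) - 137 = (-4*(-44)*1/113 - 1942) - 137 = (176/113 - 1942) - 137 = -219270/113 - 137 = -234751/113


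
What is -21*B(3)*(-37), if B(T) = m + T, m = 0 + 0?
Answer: 2331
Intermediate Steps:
m = 0
B(T) = T (B(T) = 0 + T = T)
-21*B(3)*(-37) = -21*3*(-37) = -63*(-37) = 2331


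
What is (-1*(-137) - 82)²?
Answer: 3025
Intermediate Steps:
(-1*(-137) - 82)² = (137 - 82)² = 55² = 3025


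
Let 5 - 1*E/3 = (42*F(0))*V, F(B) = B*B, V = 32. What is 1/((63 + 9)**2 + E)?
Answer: 1/5199 ≈ 0.00019234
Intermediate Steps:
F(B) = B**2
E = 15 (E = 15 - 3*42*0**2*32 = 15 - 3*42*0*32 = 15 - 0*32 = 15 - 3*0 = 15 + 0 = 15)
1/((63 + 9)**2 + E) = 1/((63 + 9)**2 + 15) = 1/(72**2 + 15) = 1/(5184 + 15) = 1/5199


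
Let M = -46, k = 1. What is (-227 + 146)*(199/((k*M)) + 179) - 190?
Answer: -659575/46 ≈ -14339.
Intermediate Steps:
(-227 + 146)*(199/((k*M)) + 179) - 190 = (-227 + 146)*(199/((1*(-46))) + 179) - 190 = -81*(199/(-46) + 179) - 190 = -81*(199*(-1/46) + 179) - 190 = -81*(-199/46 + 179) - 190 = -81*8035/46 - 190 = -650835/46 - 190 = -659575/46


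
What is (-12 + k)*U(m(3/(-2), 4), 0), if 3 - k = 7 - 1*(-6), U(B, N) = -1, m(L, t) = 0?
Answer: 22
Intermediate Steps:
k = -10 (k = 3 - (7 - 1*(-6)) = 3 - (7 + 6) = 3 - 1*13 = 3 - 13 = -10)
(-12 + k)*U(m(3/(-2), 4), 0) = (-12 - 10)*(-1) = -22*(-1) = 22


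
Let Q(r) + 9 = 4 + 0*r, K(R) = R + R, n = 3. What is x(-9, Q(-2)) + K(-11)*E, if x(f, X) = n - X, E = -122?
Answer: 2692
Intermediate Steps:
K(R) = 2*R
Q(r) = -5 (Q(r) = -9 + (4 + 0*r) = -9 + (4 + 0) = -9 + 4 = -5)
x(f, X) = 3 - X
x(-9, Q(-2)) + K(-11)*E = (3 - 1*(-5)) + (2*(-11))*(-122) = (3 + 5) - 22*(-122) = 8 + 2684 = 2692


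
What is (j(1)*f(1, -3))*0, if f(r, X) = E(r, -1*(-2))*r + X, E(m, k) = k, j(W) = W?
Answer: 0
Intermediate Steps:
f(r, X) = X + 2*r (f(r, X) = (-1*(-2))*r + X = 2*r + X = X + 2*r)
(j(1)*f(1, -3))*0 = (1*(-3 + 2*1))*0 = (1*(-3 + 2))*0 = (1*(-1))*0 = -1*0 = 0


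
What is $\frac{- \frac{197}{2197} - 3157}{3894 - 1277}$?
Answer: $- \frac{6936126}{5749549} \approx -1.2064$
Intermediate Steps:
$\frac{- \frac{197}{2197} - 3157}{3894 - 1277} = \frac{\left(-197\right) \frac{1}{2197} - 3157}{2617} = \left(- \frac{197}{2197} - 3157\right) \frac{1}{2617} = \left(- \frac{6936126}{2197}\right) \frac{1}{2617} = - \frac{6936126}{5749549}$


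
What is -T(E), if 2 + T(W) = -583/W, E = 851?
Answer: 2285/851 ≈ 2.6851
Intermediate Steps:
T(W) = -2 - 583/W
-T(E) = -(-2 - 583/851) = -1*(-2285/851) = 2285/851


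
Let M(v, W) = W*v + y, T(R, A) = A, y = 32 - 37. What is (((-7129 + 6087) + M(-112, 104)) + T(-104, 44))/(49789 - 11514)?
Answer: -12651/38275 ≈ -0.33053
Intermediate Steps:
y = -5
M(v, W) = -5 + W*v (M(v, W) = W*v - 5 = -5 + W*v)
(((-7129 + 6087) + M(-112, 104)) + T(-104, 44))/(49789 - 11514) = (((-7129 + 6087) + (-5 + 104*(-112))) + 44)/(49789 - 11514) = ((-1042 + (-5 - 11648)) + 44)/38275 = ((-1042 - 11653) + 44)*(1/38275) = (-12695 + 44)*(1/38275) = -12651*1/38275 = -12651/38275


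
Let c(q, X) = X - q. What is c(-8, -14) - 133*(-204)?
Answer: 27126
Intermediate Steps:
c(-8, -14) - 133*(-204) = (-14 - 1*(-8)) - 133*(-204) = (-14 + 8) + 27132 = -6 + 27132 = 27126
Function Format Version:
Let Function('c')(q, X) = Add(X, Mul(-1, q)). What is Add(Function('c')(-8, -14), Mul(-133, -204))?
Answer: 27126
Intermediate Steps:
Add(Function('c')(-8, -14), Mul(-133, -204)) = Add(Add(-14, Mul(-1, -8)), Mul(-133, -204)) = Add(Add(-14, 8), 27132) = Add(-6, 27132) = 27126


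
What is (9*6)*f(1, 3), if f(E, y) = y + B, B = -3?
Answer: 0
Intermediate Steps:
f(E, y) = -3 + y (f(E, y) = y - 3 = -3 + y)
(9*6)*f(1, 3) = (9*6)*(-3 + 3) = 54*0 = 0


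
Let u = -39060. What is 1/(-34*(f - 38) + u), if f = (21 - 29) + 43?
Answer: -1/38958 ≈ -2.5669e-5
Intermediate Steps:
f = 35 (f = -8 + 43 = 35)
1/(-34*(f - 38) + u) = 1/(-34*(35 - 38) - 39060) = 1/(-34*(-3) - 39060) = 1/(102 - 39060) = 1/(-38958) = -1/38958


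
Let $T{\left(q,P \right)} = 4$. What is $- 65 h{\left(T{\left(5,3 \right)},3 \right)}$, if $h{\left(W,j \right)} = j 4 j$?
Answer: $-2340$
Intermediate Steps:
$h{\left(W,j \right)} = 4 j^{2}$
$- 65 h{\left(T{\left(5,3 \right)},3 \right)} = - 65 \cdot 4 \cdot 3^{2} = - 65 \cdot 4 \cdot 9 = \left(-65\right) 36 = -2340$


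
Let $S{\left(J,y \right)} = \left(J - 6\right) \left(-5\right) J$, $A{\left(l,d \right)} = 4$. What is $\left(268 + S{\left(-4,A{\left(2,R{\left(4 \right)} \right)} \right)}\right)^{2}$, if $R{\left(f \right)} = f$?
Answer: $4624$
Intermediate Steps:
$S{\left(J,y \right)} = J \left(30 - 5 J\right)$ ($S{\left(J,y \right)} = \left(J - 6\right) \left(-5\right) J = \left(-6 + J\right) \left(-5\right) J = \left(30 - 5 J\right) J = J \left(30 - 5 J\right)$)
$\left(268 + S{\left(-4,A{\left(2,R{\left(4 \right)} \right)} \right)}\right)^{2} = \left(268 + 5 \left(-4\right) \left(6 - -4\right)\right)^{2} = \left(268 + 5 \left(-4\right) \left(6 + 4\right)\right)^{2} = \left(268 + 5 \left(-4\right) 10\right)^{2} = \left(268 - 200\right)^{2} = 68^{2} = 4624$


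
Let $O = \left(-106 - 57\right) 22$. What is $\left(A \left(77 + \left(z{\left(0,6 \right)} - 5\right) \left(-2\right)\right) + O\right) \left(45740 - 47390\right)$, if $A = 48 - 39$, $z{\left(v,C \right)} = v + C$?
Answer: $4803150$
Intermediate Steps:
$z{\left(v,C \right)} = C + v$
$A = 9$ ($A = 48 - 39 = 9$)
$O = -3586$ ($O = \left(-163\right) 22 = -3586$)
$\left(A \left(77 + \left(z{\left(0,6 \right)} - 5\right) \left(-2\right)\right) + O\right) \left(45740 - 47390\right) = \left(9 \left(77 + \left(\left(6 + 0\right) - 5\right) \left(-2\right)\right) - 3586\right) \left(45740 - 47390\right) = \left(9 \left(77 + \left(6 - 5\right) \left(-2\right)\right) - 3586\right) \left(-1650\right) = \left(9 \left(77 + 1 \left(-2\right)\right) - 3586\right) \left(-1650\right) = \left(9 \left(77 - 2\right) - 3586\right) \left(-1650\right) = \left(9 \cdot 75 - 3586\right) \left(-1650\right) = \left(675 - 3586\right) \left(-1650\right) = \left(-2911\right) \left(-1650\right) = 4803150$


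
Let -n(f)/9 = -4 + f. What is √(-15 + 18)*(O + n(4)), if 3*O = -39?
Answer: -13*√3 ≈ -22.517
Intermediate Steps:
O = -13 (O = (⅓)*(-39) = -13)
n(f) = 36 - 9*f (n(f) = -9*(-4 + f) = 36 - 9*f)
√(-15 + 18)*(O + n(4)) = √(-15 + 18)*(-13 + (36 - 9*4)) = √3*(-13 + (36 - 36)) = √3*(-13 + 0) = √3*(-13) = -13*√3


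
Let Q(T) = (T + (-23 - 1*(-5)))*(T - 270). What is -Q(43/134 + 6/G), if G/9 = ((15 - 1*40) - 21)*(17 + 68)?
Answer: -2944812530286841/617654528100 ≈ -4767.7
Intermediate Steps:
G = -35190 (G = 9*(((15 - 1*40) - 21)*(17 + 68)) = 9*(((15 - 40) - 21)*85) = 9*((-25 - 21)*85) = 9*(-46*85) = 9*(-3910) = -35190)
Q(T) = (-270 + T)*(-18 + T) (Q(T) = (T + (-23 + 5))*(-270 + T) = (T - 18)*(-270 + T) = (-18 + T)*(-270 + T) = (-270 + T)*(-18 + T))
-Q(43/134 + 6/G) = -(4860 + (43/134 + 6/(-35190))² - 288*(43/134 + 6/(-35190))) = -(4860 + (43*(1/134) + 6*(-1/35190))² - 288*(43*(1/134) + 6*(-1/35190))) = -(4860 + (43/134 - 1/5865)² - 288*(43/134 - 1/5865)) = -(4860 + (252061/785910)² - 288*252061/785910) = -(4860 + 63534747721/617654528100 - 12098928/130985) = -1*2944812530286841/617654528100 = -2944812530286841/617654528100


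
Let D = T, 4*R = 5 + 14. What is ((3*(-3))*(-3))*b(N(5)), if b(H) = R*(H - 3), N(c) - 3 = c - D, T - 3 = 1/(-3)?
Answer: 1197/4 ≈ 299.25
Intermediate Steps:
R = 19/4 (R = (5 + 14)/4 = (¼)*19 = 19/4 ≈ 4.7500)
T = 8/3 (T = 3 + 1/(-3) = 3 - ⅓ = 8/3 ≈ 2.6667)
D = 8/3 ≈ 2.6667
N(c) = ⅓ + c (N(c) = 3 + (c - 1*8/3) = 3 + (c - 8/3) = 3 + (-8/3 + c) = ⅓ + c)
b(H) = -57/4 + 19*H/4 (b(H) = 19*(H - 3)/4 = 19*(-3 + H)/4 = -57/4 + 19*H/4)
((3*(-3))*(-3))*b(N(5)) = ((3*(-3))*(-3))*(-57/4 + 19*(⅓ + 5)/4) = (-9*(-3))*(-57/4 + (19/4)*(16/3)) = 27*(-57/4 + 76/3) = 27*(133/12) = 1197/4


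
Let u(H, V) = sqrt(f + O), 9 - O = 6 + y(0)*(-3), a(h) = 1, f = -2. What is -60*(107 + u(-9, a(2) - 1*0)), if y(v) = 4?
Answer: -6420 - 60*sqrt(13) ≈ -6636.3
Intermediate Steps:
O = 15 (O = 9 - (6 + 4*(-3)) = 9 - (6 - 12) = 9 - 1*(-6) = 9 + 6 = 15)
u(H, V) = sqrt(13) (u(H, V) = sqrt(-2 + 15) = sqrt(13))
-60*(107 + u(-9, a(2) - 1*0)) = -60*(107 + sqrt(13)) = -6420 - 60*sqrt(13)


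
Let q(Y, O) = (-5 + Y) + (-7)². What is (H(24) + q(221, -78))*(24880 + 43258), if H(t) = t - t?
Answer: 18056570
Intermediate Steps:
q(Y, O) = 44 + Y (q(Y, O) = (-5 + Y) + 49 = 44 + Y)
H(t) = 0
(H(24) + q(221, -78))*(24880 + 43258) = (0 + (44 + 221))*(24880 + 43258) = (0 + 265)*68138 = 265*68138 = 18056570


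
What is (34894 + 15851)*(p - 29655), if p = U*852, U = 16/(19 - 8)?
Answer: -15861516885/11 ≈ -1.4420e+9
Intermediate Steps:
U = 16/11 ≈ 1.4545
p = 13632/11 (p = (16/11)*852 = 13632/11 ≈ 1239.3)
(34894 + 15851)*(p - 29655) = (34894 + 15851)*(13632/11 - 29655) = 50745*(-312573/11) = -15861516885/11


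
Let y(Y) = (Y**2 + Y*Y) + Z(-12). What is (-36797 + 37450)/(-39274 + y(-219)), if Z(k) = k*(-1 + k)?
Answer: 653/56804 ≈ 0.011496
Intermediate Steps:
y(Y) = 156 + 2*Y**2 (y(Y) = (Y**2 + Y*Y) - 12*(-1 - 12) = (Y**2 + Y**2) - 12*(-13) = 2*Y**2 + 156 = 156 + 2*Y**2)
(-36797 + 37450)/(-39274 + y(-219)) = (-36797 + 37450)/(-39274 + (156 + 2*(-219)**2)) = 653/(-39274 + (156 + 2*47961)) = 653/(-39274 + (156 + 95922)) = 653/(-39274 + 96078) = 653/56804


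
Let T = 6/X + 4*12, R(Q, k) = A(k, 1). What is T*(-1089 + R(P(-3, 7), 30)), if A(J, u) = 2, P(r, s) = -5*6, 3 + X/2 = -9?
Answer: -207617/4 ≈ -51904.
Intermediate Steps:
X = -24 (X = -6 + 2*(-9) = -6 - 18 = -24)
P(r, s) = -30
R(Q, k) = 2
T = 191/4 (T = 6/(-24) + 4*12 = 6*(-1/24) + 48 = -¼ + 48 = 191/4 ≈ 47.750)
T*(-1089 + R(P(-3, 7), 30)) = 191*(-1089 + 2)/4 = (191/4)*(-1087) = -207617/4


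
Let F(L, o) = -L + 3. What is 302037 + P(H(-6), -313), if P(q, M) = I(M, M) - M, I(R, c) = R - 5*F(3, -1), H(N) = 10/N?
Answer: 302037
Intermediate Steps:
F(L, o) = 3 - L
I(R, c) = R (I(R, c) = R - 5*(3 - 1*3) = R - 5*(3 - 3) = R - 5*0 = R + 0 = R)
P(q, M) = 0 (P(q, M) = M - M = 0)
302037 + P(H(-6), -313) = 302037 + 0 = 302037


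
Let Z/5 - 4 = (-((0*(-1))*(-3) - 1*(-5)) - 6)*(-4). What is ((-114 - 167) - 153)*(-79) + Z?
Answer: 34526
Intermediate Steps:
Z = 240 (Z = 20 + 5*((-((0*(-1))*(-3) - 1*(-5)) - 6)*(-4)) = 20 + 5*((-(0*(-3) + 5) - 6)*(-4)) = 20 + 5*((-(0 + 5) - 6)*(-4)) = 20 + 5*((-1*5 - 6)*(-4)) = 20 + 5*((-5 - 6)*(-4)) = 20 + 5*(-11*(-4)) = 20 + 5*44 = 20 + 220 = 240)
((-114 - 167) - 153)*(-79) + Z = ((-114 - 167) - 153)*(-79) + 240 = (-281 - 153)*(-79) + 240 = -434*(-79) + 240 = 34286 + 240 = 34526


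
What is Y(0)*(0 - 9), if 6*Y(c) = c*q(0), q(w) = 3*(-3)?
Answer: 0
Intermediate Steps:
q(w) = -9
Y(c) = -3*c/2 (Y(c) = (c*(-9))/6 = (-9*c)/6 = -3*c/2)
Y(0)*(0 - 9) = (-3/2*0)*(0 - 9) = 0*(-9) = 0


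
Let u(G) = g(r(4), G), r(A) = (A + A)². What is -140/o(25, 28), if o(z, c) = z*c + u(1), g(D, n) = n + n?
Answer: -70/351 ≈ -0.19943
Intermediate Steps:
r(A) = 4*A² (r(A) = (2*A)² = 4*A²)
g(D, n) = 2*n
u(G) = 2*G
o(z, c) = 2 + c*z (o(z, c) = z*c + 2*1 = c*z + 2 = 2 + c*z)
-140/o(25, 28) = -140/(2 + 28*25) = -140/(2 + 700) = -140/702 = -140*1/702 = -70/351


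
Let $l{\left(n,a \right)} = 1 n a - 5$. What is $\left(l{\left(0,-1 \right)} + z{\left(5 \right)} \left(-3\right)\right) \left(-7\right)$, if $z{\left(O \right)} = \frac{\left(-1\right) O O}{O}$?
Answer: $-70$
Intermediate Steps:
$l{\left(n,a \right)} = -5 + a n$ ($l{\left(n,a \right)} = n a - 5 = a n - 5 = -5 + a n$)
$z{\left(O \right)} = - O$ ($z{\left(O \right)} = \frac{\left(-1\right) O^{2}}{O} = - O$)
$\left(l{\left(0,-1 \right)} + z{\left(5 \right)} \left(-3\right)\right) \left(-7\right) = \left(\left(-5 - 0\right) + \left(-1\right) 5 \left(-3\right)\right) \left(-7\right) = \left(\left(-5 + 0\right) - -15\right) \left(-7\right) = \left(-5 + 15\right) \left(-7\right) = 10 \left(-7\right) = -70$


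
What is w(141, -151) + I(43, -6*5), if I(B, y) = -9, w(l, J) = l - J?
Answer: 283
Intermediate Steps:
w(141, -151) + I(43, -6*5) = (141 - 1*(-151)) - 9 = (141 + 151) - 9 = 292 - 9 = 283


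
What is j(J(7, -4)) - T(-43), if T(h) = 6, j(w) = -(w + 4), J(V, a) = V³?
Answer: -353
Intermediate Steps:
j(w) = -4 - w (j(w) = -(4 + w) = -4 - w)
j(J(7, -4)) - T(-43) = (-4 - 1*7³) - 1*6 = (-4 - 1*343) - 6 = (-4 - 343) - 6 = -347 - 6 = -353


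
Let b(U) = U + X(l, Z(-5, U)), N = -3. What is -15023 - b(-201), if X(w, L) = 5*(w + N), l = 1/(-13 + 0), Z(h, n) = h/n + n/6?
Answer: -192486/13 ≈ -14807.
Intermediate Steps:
Z(h, n) = n/6 + h/n (Z(h, n) = h/n + n*(⅙) = h/n + n/6 = n/6 + h/n)
l = -1/13 (l = 1/(-13) = -1/13 ≈ -0.076923)
X(w, L) = -15 + 5*w (X(w, L) = 5*(w - 3) = 5*(-3 + w) = -15 + 5*w)
b(U) = -200/13 + U (b(U) = U + (-15 + 5*(-1/13)) = U + (-15 - 5/13) = U - 200/13 = -200/13 + U)
-15023 - b(-201) = -15023 - (-200/13 - 201) = -15023 - 1*(-2813/13) = -15023 + 2813/13 = -192486/13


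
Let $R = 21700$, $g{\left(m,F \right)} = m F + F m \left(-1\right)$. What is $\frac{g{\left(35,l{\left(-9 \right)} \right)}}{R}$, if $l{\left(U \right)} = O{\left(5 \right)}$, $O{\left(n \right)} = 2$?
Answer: $0$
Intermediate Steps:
$l{\left(U \right)} = 2$
$g{\left(m,F \right)} = 0$ ($g{\left(m,F \right)} = F m - F m = 0$)
$\frac{g{\left(35,l{\left(-9 \right)} \right)}}{R} = \frac{0}{21700} = 0 \cdot \frac{1}{21700} = 0$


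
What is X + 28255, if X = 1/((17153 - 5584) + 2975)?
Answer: 410940721/14544 ≈ 28255.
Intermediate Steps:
X = 1/14544 (X = 1/(11569 + 2975) = 1/14544 ≈ 6.8757e-5)
X + 28255 = 1/14544 + 28255 = 410940721/14544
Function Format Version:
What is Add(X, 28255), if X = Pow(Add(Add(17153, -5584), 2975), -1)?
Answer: Rational(410940721, 14544) ≈ 28255.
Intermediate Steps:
X = Rational(1, 14544) (X = Pow(Add(11569, 2975), -1) = Pow(14544, -1) = Rational(1, 14544) ≈ 6.8757e-5)
Add(X, 28255) = Add(Rational(1, 14544), 28255) = Rational(410940721, 14544)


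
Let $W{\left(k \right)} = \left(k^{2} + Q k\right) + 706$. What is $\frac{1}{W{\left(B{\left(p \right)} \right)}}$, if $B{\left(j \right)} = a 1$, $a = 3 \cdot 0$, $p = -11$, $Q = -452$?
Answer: $\frac{1}{706} \approx 0.0014164$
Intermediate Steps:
$a = 0$
$B{\left(j \right)} = 0$ ($B{\left(j \right)} = 0 \cdot 1 = 0$)
$W{\left(k \right)} = 706 + k^{2} - 452 k$ ($W{\left(k \right)} = \left(k^{2} - 452 k\right) + 706 = 706 + k^{2} - 452 k$)
$\frac{1}{W{\left(B{\left(p \right)} \right)}} = \frac{1}{706 + 0^{2} - 0} = \frac{1}{706 + 0 + 0} = \frac{1}{706}$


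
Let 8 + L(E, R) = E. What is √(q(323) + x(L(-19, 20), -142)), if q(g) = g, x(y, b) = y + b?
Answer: √154 ≈ 12.410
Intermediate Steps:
L(E, R) = -8 + E
x(y, b) = b + y
√(q(323) + x(L(-19, 20), -142)) = √(323 + (-142 + (-8 - 19))) = √(323 + (-142 - 27)) = √(323 - 169) = √154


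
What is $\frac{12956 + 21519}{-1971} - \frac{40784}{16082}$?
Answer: $- \frac{317406107}{15848811} \approx -20.027$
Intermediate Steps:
$\frac{12956 + 21519}{-1971} - \frac{40784}{16082} = 34475 \left(- \frac{1}{1971}\right) - \frac{20392}{8041} = - \frac{34475}{1971} - \frac{20392}{8041} = - \frac{317406107}{15848811}$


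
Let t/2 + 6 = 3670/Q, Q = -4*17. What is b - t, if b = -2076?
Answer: -33253/17 ≈ -1956.1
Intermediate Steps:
Q = -68
t = -2039/17 (t = -12 + 2*(3670/(-68)) = -12 + 2*(3670*(-1/68)) = -12 + 2*(-1835/34) = -12 - 1835/17 = -2039/17 ≈ -119.94)
b - t = -2076 - 1*(-2039/17) = -2076 + 2039/17 = -33253/17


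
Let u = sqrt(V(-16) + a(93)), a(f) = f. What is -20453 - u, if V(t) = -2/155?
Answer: -20453 - sqrt(2234015)/155 ≈ -20463.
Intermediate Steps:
V(t) = -2/155 (V(t) = -2*1/155 = -2/155)
u = sqrt(2234015)/155 (u = sqrt(-2/155 + 93) = sqrt(14413/155) = sqrt(2234015)/155 ≈ 9.6430)
-20453 - u = -20453 - sqrt(2234015)/155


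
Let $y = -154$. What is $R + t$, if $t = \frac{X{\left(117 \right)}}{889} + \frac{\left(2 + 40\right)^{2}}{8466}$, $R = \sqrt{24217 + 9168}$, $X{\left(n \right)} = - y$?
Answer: $\frac{68380}{179197} + \sqrt{33385} \approx 183.1$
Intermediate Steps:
$X{\left(n \right)} = 154$ ($X{\left(n \right)} = \left(-1\right) \left(-154\right) = 154$)
$R = \sqrt{33385} \approx 182.72$
$t = \frac{68380}{179197}$ ($t = \frac{154}{889} + \frac{\left(2 + 40\right)^{2}}{8466} = 154 \cdot \frac{1}{889} + 42^{2} \cdot \frac{1}{8466} = \frac{22}{127} + 1764 \cdot \frac{1}{8466} = \frac{22}{127} + \frac{294}{1411} = \frac{68380}{179197} \approx 0.38159$)
$R + t = \sqrt{33385} + \frac{68380}{179197} = \frac{68380}{179197} + \sqrt{33385}$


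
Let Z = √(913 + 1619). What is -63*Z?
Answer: -126*√633 ≈ -3170.1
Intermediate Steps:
Z = 2*√633 (Z = √2532 = 2*√633 ≈ 50.319)
-63*Z = -126*√633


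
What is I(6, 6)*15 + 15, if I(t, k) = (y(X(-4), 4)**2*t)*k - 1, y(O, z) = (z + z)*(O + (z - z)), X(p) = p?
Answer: 552960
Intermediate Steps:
y(O, z) = 2*O*z (y(O, z) = (2*z)*(O + 0) = (2*z)*O = 2*O*z)
I(t, k) = -1 + 1024*k*t (I(t, k) = ((2*(-4)*4)**2*t)*k - 1 = ((-32)**2*t)*k - 1 = (1024*t)*k - 1 = 1024*k*t - 1 = -1 + 1024*k*t)
I(6, 6)*15 + 15 = (-1 + 1024*6*6)*15 + 15 = (-1 + 36864)*15 + 15 = 36863*15 + 15 = 552945 + 15 = 552960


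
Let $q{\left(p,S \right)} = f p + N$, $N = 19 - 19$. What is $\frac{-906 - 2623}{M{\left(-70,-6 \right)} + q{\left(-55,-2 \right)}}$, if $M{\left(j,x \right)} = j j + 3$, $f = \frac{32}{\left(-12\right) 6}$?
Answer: $- \frac{31761}{44347} \approx -0.71619$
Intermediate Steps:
$f = - \frac{4}{9}$ ($f = \frac{32}{-72} = 32 \left(- \frac{1}{72}\right) = - \frac{4}{9} \approx -0.44444$)
$N = 0$ ($N = 19 - 19 = 0$)
$q{\left(p,S \right)} = - \frac{4 p}{9}$ ($q{\left(p,S \right)} = - \frac{4 p}{9} + 0 = - \frac{4 p}{9}$)
$M{\left(j,x \right)} = 3 + j^{2}$ ($M{\left(j,x \right)} = j^{2} + 3 = 3 + j^{2}$)
$\frac{-906 - 2623}{M{\left(-70,-6 \right)} + q{\left(-55,-2 \right)}} = \frac{-906 - 2623}{\left(3 + \left(-70\right)^{2}\right) - - \frac{220}{9}} = - \frac{3529}{\left(3 + 4900\right) + \frac{220}{9}} = - \frac{3529}{4903 + \frac{220}{9}} = - \frac{3529}{\frac{44347}{9}} = \left(-3529\right) \frac{9}{44347} = - \frac{31761}{44347}$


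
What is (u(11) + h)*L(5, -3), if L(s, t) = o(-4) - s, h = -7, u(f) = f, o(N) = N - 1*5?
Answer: -56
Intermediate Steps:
o(N) = -5 + N (o(N) = N - 5 = -5 + N)
L(s, t) = -9 - s (L(s, t) = (-5 - 4) - s = -9 - s)
(u(11) + h)*L(5, -3) = (11 - 7)*(-9 - 1*5) = 4*(-9 - 5) = 4*(-14) = -56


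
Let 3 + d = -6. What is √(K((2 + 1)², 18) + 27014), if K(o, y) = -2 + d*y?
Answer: 5*√1074 ≈ 163.86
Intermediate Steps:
d = -9 (d = -3 - 6 = -9)
K(o, y) = -2 - 9*y
√(K((2 + 1)², 18) + 27014) = √((-2 - 9*18) + 27014) = √((-2 - 162) + 27014) = √(-164 + 27014) = √26850 = 5*√1074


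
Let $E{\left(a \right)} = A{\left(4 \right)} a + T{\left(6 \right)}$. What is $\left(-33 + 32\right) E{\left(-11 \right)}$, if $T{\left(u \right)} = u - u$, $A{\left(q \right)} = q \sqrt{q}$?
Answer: $88$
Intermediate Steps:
$A{\left(q \right)} = q^{\frac{3}{2}}$
$T{\left(u \right)} = 0$
$E{\left(a \right)} = 8 a$ ($E{\left(a \right)} = 4^{\frac{3}{2}} a + 0 = 8 a + 0 = 8 a$)
$\left(-33 + 32\right) E{\left(-11 \right)} = \left(-33 + 32\right) 8 \left(-11\right) = \left(-1\right) \left(-88\right) = 88$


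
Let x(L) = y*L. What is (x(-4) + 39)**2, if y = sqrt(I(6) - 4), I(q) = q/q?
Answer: 1473 - 312*I*sqrt(3) ≈ 1473.0 - 540.4*I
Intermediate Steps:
I(q) = 1
y = I*sqrt(3) (y = sqrt(1 - 4) = sqrt(-3) = I*sqrt(3) ≈ 1.732*I)
x(L) = I*L*sqrt(3) (x(L) = (I*sqrt(3))*L = I*L*sqrt(3))
(x(-4) + 39)**2 = (I*(-4)*sqrt(3) + 39)**2 = (-4*I*sqrt(3) + 39)**2 = (39 - 4*I*sqrt(3))**2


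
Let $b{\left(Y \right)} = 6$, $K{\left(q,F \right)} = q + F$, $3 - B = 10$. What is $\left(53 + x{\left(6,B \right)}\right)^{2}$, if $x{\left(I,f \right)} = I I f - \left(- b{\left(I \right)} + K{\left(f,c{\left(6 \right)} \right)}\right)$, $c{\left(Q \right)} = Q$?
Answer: $36864$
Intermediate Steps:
$B = -7$ ($B = 3 - 10 = -7$)
$K{\left(q,F \right)} = F + q$
$x{\left(I,f \right)} = - f + f I^{2}$ ($x{\left(I,f \right)} = I I f + \left(6 - \left(6 + f\right)\right) = I^{2} f + \left(6 - \left(6 + f\right)\right) = f I^{2} - f = - f + f I^{2}$)
$\left(53 + x{\left(6,B \right)}\right)^{2} = \left(53 - 7 \left(-1 + 6^{2}\right)\right)^{2} = \left(53 - 7 \left(-1 + 36\right)\right)^{2} = \left(53 - 245\right)^{2} = \left(-192\right)^{2} = 36864$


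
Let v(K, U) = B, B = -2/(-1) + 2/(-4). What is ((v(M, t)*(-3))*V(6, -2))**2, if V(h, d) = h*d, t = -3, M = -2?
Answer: 2916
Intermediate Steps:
V(h, d) = d*h
B = 3/2 (B = -2*(-1) + 2*(-1/4) = 2 - 1/2 = 3/2 ≈ 1.5000)
v(K, U) = 3/2
((v(M, t)*(-3))*V(6, -2))**2 = (((3/2)*(-3))*(-2*6))**2 = (-9/2*(-12))**2 = 54**2 = 2916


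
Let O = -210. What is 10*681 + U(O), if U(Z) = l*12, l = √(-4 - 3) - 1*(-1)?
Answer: 6822 + 12*I*√7 ≈ 6822.0 + 31.749*I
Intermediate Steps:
l = 1 + I*√7 (l = √(-7) + 1 = I*√7 + 1 = 1 + I*√7 ≈ 1.0 + 2.6458*I)
U(Z) = 12 + 12*I*√7 (U(Z) = (1 + I*√7)*12 = 12 + 12*I*√7)
10*681 + U(O) = 10*681 + (12 + 12*I*√7) = 6810 + (12 + 12*I*√7) = 6822 + 12*I*√7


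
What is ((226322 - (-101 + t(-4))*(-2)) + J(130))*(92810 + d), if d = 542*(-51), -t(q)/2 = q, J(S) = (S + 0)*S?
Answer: 15838170048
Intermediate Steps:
J(S) = S**2 (J(S) = S*S = S**2)
t(q) = -2*q
d = -27642
((226322 - (-101 + t(-4))*(-2)) + J(130))*(92810 + d) = ((226322 - (-101 - 2*(-4))*(-2)) + 130**2)*(92810 - 27642) = ((226322 - (-101 + 8)*(-2)) + 16900)*65168 = ((226322 - (-93)*(-2)) + 16900)*65168 = ((226322 - 1*186) + 16900)*65168 = ((226322 - 186) + 16900)*65168 = (226136 + 16900)*65168 = 243036*65168 = 15838170048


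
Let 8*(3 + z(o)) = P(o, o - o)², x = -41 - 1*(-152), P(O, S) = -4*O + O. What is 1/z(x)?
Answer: 8/110865 ≈ 7.2160e-5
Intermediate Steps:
P(O, S) = -3*O
x = 111 (x = -41 + 152 = 111)
z(o) = -3 + 9*o²/8 (z(o) = -3 + (-3*o)²/8 = -3 + (9*o²)/8 = -3 + 9*o²/8)
1/z(x) = 1/(-3 + (9/8)*111²) = 1/(-3 + (9/8)*12321) = 1/(-3 + 110889/8) = 1/(110865/8) = 8/110865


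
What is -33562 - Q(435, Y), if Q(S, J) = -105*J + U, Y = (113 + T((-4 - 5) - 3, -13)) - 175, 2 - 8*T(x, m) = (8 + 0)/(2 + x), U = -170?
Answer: -159461/4 ≈ -39865.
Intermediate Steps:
T(x, m) = ¼ - 1/(2 + x) (T(x, m) = ¼ - (8 + 0)/(8*(2 + x)) = ¼ - 1/(2 + x))
Y = -1233/20 (Y = (113 + (-2 + ((-4 - 5) - 3))/(4*(2 + ((-4 - 5) - 3)))) - 175 = (113 + (-2 + (-9 - 3))/(4*(2 + (-9 - 3)))) - 175 = (113 + (-2 - 12)/(4*(2 - 12))) - 175 = (113 + (¼)*(-14)/(-10)) - 175 = (113 + (¼)*(-⅒)*(-14)) - 175 = (113 + 7/20) - 175 = 2267/20 - 175 = -1233/20 ≈ -61.650)
Q(S, J) = -170 - 105*J (Q(S, J) = -105*J - 170 = -170 - 105*J)
-33562 - Q(435, Y) = -33562 - (-170 - 105*(-1233/20)) = -33562 - (-170 + 25893/4) = -33562 - 1*25213/4 = -33562 - 25213/4 = -159461/4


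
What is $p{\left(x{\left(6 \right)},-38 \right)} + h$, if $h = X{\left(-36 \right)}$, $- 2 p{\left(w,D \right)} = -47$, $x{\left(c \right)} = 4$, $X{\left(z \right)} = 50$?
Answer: $\frac{147}{2} \approx 73.5$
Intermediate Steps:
$p{\left(w,D \right)} = \frac{47}{2}$ ($p{\left(w,D \right)} = \left(- \frac{1}{2}\right) \left(-47\right) = \frac{47}{2}$)
$h = 50$
$p{\left(x{\left(6 \right)},-38 \right)} + h = \frac{47}{2} + 50 = \frac{147}{2}$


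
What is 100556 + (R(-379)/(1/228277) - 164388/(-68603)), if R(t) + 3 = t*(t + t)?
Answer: 4498935952386305/68603 ≈ 6.5579e+10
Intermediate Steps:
R(t) = -3 + 2*t**2 (R(t) = -3 + t*(t + t) = -3 + t*(2*t) = -3 + 2*t**2)
100556 + (R(-379)/(1/228277) - 164388/(-68603)) = 100556 + ((-3 + 2*(-379)**2)/(1/228277) - 164388/(-68603)) = 100556 + ((-3 + 2*143641)/(1/228277) - 164388*(-1/68603)) = 100556 + ((-3 + 287282)*228277 + 164388/68603) = 100556 + (287279*228277 + 164388/68603) = 100556 + (65579188283 + 164388/68603) = 100556 + 4498929053943037/68603 = 4498935952386305/68603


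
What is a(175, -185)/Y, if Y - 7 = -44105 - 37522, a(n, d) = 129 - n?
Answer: 23/40810 ≈ 0.00056359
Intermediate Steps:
Y = -81620 (Y = 7 + (-44105 - 37522) = 7 - 81627 = -81620)
a(175, -185)/Y = (129 - 1*175)/(-81620) = (129 - 175)*(-1/81620) = -46*(-1/81620) = 23/40810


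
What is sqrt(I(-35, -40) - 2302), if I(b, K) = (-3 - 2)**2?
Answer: 3*I*sqrt(253) ≈ 47.718*I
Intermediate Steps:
I(b, K) = 25 (I(b, K) = (-5)**2 = 25)
sqrt(I(-35, -40) - 2302) = sqrt(25 - 2302) = sqrt(-2277) = 3*I*sqrt(253)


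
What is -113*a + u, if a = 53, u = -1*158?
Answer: -6147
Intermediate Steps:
u = -158
-113*a + u = -113*53 - 158 = -5989 - 158 = -6147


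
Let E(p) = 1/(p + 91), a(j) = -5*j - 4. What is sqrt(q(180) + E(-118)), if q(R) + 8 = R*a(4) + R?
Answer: I*sqrt(335991)/9 ≈ 64.405*I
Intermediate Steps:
a(j) = -4 - 5*j
E(p) = 1/(91 + p)
q(R) = -8 - 23*R (q(R) = -8 + (R*(-4 - 5*4) + R) = -8 + (R*(-4 - 20) + R) = -8 + (R*(-24) + R) = -8 + (-24*R + R) = -8 - 23*R)
sqrt(q(180) + E(-118)) = sqrt((-8 - 23*180) + 1/(91 - 118)) = sqrt((-8 - 4140) + 1/(-27)) = sqrt(-4148 - 1/27) = sqrt(-111997/27) = I*sqrt(335991)/9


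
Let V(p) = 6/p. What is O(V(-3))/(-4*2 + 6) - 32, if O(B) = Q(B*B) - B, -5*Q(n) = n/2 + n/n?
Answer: -327/10 ≈ -32.700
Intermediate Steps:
Q(n) = -⅕ - n/10 (Q(n) = -(n/2 + n/n)/5 = -(n*(½) + 1)/5 = -(n/2 + 1)/5 = -(1 + n/2)/5 = -⅕ - n/10)
O(B) = -⅕ - B - B²/10 (O(B) = (-⅕ - B*B/10) - B = (-⅕ - B²/10) - B = -⅕ - B - B²/10)
O(V(-3))/(-4*2 + 6) - 32 = (-⅕ - 6/(-3) - (6/(-3))²/10)/(-4*2 + 6) - 32 = (-⅕ - 6*(-1)/3 - (6*(-⅓))²/10)/(-8 + 6) - 32 = (-⅕ - 1*(-2) - ⅒*(-2)²)/(-2) - 32 = (-⅕ + 2 - ⅒*4)*(-½) - 32 = (-⅕ + 2 - ⅖)*(-½) - 32 = (7/5)*(-½) - 32 = -7/10 - 32 = -327/10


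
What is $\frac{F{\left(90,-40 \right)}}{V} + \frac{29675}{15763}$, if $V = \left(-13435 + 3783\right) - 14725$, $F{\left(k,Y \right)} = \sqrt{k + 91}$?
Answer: $\frac{29675}{15763} - \frac{\sqrt{181}}{24377} \approx 1.882$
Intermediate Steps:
$F{\left(k,Y \right)} = \sqrt{91 + k}$
$V = -24377$ ($V = -9652 - 14725 = -24377$)
$\frac{F{\left(90,-40 \right)}}{V} + \frac{29675}{15763} = \frac{\sqrt{91 + 90}}{-24377} + \frac{29675}{15763} = \sqrt{181} \left(- \frac{1}{24377}\right) + 29675 \cdot \frac{1}{15763} = - \frac{\sqrt{181}}{24377} + \frac{29675}{15763} = \frac{29675}{15763} - \frac{\sqrt{181}}{24377}$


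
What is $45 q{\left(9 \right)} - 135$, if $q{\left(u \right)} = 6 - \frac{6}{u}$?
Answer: $105$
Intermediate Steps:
$q{\left(u \right)} = 6 - \frac{6}{u}$
$45 q{\left(9 \right)} - 135 = 45 \left(6 - \frac{6}{9}\right) - 135 = 45 \left(6 - \frac{2}{3}\right) - 135 = 45 \cdot \frac{16}{3} - 135 = 240 - 135 = 105$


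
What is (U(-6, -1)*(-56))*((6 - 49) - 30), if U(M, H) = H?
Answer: -4088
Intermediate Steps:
(U(-6, -1)*(-56))*((6 - 49) - 30) = (-1*(-56))*((6 - 49) - 30) = 56*(-43 - 30) = 56*(-73) = -4088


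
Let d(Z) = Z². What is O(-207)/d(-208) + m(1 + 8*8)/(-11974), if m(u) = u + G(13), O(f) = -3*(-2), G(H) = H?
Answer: -825687/129510784 ≈ -0.0063754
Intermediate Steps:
O(f) = 6
m(u) = 13 + u (m(u) = u + 13 = 13 + u)
O(-207)/d(-208) + m(1 + 8*8)/(-11974) = 6/((-208)²) + (13 + (1 + 8*8))/(-11974) = 6/43264 + (13 + (1 + 64))*(-1/11974) = 6*(1/43264) + (13 + 65)*(-1/11974) = 3/21632 + 78*(-1/11974) = 3/21632 - 39/5987 = -825687/129510784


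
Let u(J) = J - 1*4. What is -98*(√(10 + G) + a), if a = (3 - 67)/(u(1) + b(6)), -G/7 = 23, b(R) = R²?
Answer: 6272/33 - 98*I*√151 ≈ 190.06 - 1204.2*I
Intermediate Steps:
u(J) = -4 + J (u(J) = J - 4 = -4 + J)
G = -161 (G = -7*23 = -161)
a = -64/33 (a = (3 - 67)/((-4 + 1) + 6²) = -64/(-3 + 36) = -64/33 ≈ -1.9394)
-98*(√(10 + G) + a) = -98*(√(10 - 161) - 64/33) = -98*(√(-151) - 64/33) = -98*(I*√151 - 64/33) = -98*(-64/33 + I*√151) = 6272/33 - 98*I*√151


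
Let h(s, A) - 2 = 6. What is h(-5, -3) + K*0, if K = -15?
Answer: 8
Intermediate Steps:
h(s, A) = 8 (h(s, A) = 2 + 6 = 8)
h(-5, -3) + K*0 = 8 - 15*0 = 8 + 0 = 8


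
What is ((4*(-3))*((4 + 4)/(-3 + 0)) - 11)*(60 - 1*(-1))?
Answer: 1281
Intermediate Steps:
((4*(-3))*((4 + 4)/(-3 + 0)) - 11)*(60 - 1*(-1)) = (-96/(-3) - 11)*(60 + 1) = (-96*(-1)/3 - 11)*61 = (-12*(-8/3) - 11)*61 = (32 - 11)*61 = 21*61 = 1281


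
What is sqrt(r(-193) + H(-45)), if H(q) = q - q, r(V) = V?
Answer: I*sqrt(193) ≈ 13.892*I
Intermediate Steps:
H(q) = 0
sqrt(r(-193) + H(-45)) = sqrt(-193 + 0) = sqrt(-193) = I*sqrt(193)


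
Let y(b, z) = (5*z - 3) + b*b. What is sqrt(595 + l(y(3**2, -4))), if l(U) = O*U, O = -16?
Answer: 3*I*sqrt(37) ≈ 18.248*I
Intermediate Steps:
y(b, z) = -3 + b**2 + 5*z (y(b, z) = (-3 + 5*z) + b**2 = -3 + b**2 + 5*z)
l(U) = -16*U
sqrt(595 + l(y(3**2, -4))) = sqrt(595 - 16*(-3 + (3**2)**2 + 5*(-4))) = sqrt(595 - 16*(-3 + 9**2 - 20)) = sqrt(595 - 16*(-3 + 81 - 20)) = sqrt(595 - 16*58) = sqrt(595 - 928) = sqrt(-333) = 3*I*sqrt(37)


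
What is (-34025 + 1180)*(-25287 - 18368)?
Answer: 1433848475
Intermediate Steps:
(-34025 + 1180)*(-25287 - 18368) = -32845*(-43655) = 1433848475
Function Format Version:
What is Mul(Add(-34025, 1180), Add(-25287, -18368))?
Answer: 1433848475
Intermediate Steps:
Mul(Add(-34025, 1180), Add(-25287, -18368)) = Mul(-32845, -43655) = 1433848475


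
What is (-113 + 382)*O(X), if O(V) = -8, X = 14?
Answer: -2152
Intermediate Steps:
(-113 + 382)*O(X) = (-113 + 382)*(-8) = 269*(-8) = -2152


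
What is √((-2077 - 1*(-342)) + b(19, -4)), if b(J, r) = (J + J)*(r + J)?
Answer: I*√1165 ≈ 34.132*I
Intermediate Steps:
b(J, r) = 2*J*(J + r) (b(J, r) = (2*J)*(J + r) = 2*J*(J + r))
√((-2077 - 1*(-342)) + b(19, -4)) = √((-2077 - 1*(-342)) + 2*19*(19 - 4)) = √((-2077 + 342) + 2*19*15) = √(-1735 + 570) = √(-1165) = I*√1165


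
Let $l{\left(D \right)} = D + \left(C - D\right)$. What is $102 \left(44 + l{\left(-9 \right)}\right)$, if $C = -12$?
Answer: $3264$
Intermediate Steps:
$l{\left(D \right)} = -12$ ($l{\left(D \right)} = D - \left(12 + D\right) = -12$)
$102 \left(44 + l{\left(-9 \right)}\right) = 102 \left(44 - 12\right) = 102 \cdot 32 = 3264$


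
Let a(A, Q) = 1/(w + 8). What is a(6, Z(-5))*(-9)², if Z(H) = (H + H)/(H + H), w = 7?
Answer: 27/5 ≈ 5.4000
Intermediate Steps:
Z(H) = 1 (Z(H) = (2*H)/((2*H)) = (2*H)*(1/(2*H)) = 1)
a(A, Q) = 1/15 (a(A, Q) = 1/(7 + 8) = 1/15)
a(6, Z(-5))*(-9)² = (1/15)*(-9)² = (1/15)*81 = 27/5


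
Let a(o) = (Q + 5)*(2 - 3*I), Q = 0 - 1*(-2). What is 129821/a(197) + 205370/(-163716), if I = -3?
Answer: 1516997239/900438 ≈ 1684.7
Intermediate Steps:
Q = 2 (Q = 0 + 2 = 2)
a(o) = 77 (a(o) = (2 + 5)*(2 - 3*(-3)) = 7*(2 + 9) = 7*11 = 77)
129821/a(197) + 205370/(-163716) = 129821/77 + 205370/(-163716) = 129821*(1/77) + 205370*(-1/163716) = 129821/77 - 102685/81858 = 1516997239/900438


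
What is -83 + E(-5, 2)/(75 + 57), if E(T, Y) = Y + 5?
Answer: -10949/132 ≈ -82.947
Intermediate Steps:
E(T, Y) = 5 + Y
-83 + E(-5, 2)/(75 + 57) = -83 + (5 + 2)/(75 + 57) = -83 + 7/132 = -10949/132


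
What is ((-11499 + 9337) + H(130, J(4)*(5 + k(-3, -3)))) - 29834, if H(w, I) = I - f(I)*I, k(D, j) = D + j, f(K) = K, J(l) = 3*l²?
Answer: -34348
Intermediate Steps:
H(w, I) = I - I² (H(w, I) = I - I*I = I - I²)
((-11499 + 9337) + H(130, J(4)*(5 + k(-3, -3)))) - 29834 = ((-11499 + 9337) + ((3*4²)*(5 + (-3 - 3)))*(1 - 3*4²*(5 + (-3 - 3)))) - 29834 = (-2162 + ((3*16)*(5 - 6))*(1 - 3*16*(5 - 6))) - 29834 = (-2162 + (48*(-1))*(1 - 48*(-1))) - 29834 = (-2162 - 48*(1 - 1*(-48))) - 29834 = (-2162 - 48*(1 + 48)) - 29834 = (-2162 - 48*49) - 29834 = (-2162 - 2352) - 29834 = -4514 - 29834 = -34348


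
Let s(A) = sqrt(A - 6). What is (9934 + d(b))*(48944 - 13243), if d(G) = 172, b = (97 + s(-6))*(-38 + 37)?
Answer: 360794306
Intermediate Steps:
s(A) = sqrt(-6 + A)
b = -97 - 2*I*sqrt(3) (b = (97 + sqrt(-6 - 6))*(-38 + 37) = (97 + sqrt(-12))*(-1) = (97 + 2*I*sqrt(3))*(-1) = -97 - 2*I*sqrt(3) ≈ -97.0 - 3.4641*I)
(9934 + d(b))*(48944 - 13243) = (9934 + 172)*(48944 - 13243) = 10106*35701 = 360794306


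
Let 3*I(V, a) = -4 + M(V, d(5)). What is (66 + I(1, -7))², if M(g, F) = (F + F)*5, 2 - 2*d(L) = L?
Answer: 32041/9 ≈ 3560.1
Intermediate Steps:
d(L) = 1 - L/2
M(g, F) = 10*F (M(g, F) = (2*F)*5 = 10*F)
I(V, a) = -19/3 (I(V, a) = (-4 + 10*(1 - ½*5))/3 = (-4 + 10*(1 - 5/2))/3 = (-4 + 10*(-3/2))/3 = (-4 - 15)/3 = (⅓)*(-19) = -19/3)
(66 + I(1, -7))² = (66 - 19/3)² = (179/3)² = 32041/9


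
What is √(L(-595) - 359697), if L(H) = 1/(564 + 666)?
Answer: I*√544185590070/1230 ≈ 599.75*I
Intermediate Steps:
L(H) = 1/1230
√(L(-595) - 359697) = √(1/1230 - 359697) = √(-442427309/1230) = I*√544185590070/1230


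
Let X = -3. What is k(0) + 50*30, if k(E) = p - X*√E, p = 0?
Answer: 1500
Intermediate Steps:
k(E) = 3*√E (k(E) = 0 - (-3)*√E = 0 + 3*√E = 3*√E)
k(0) + 50*30 = 3*√0 + 50*30 = 3*0 + 1500 = 0 + 1500 = 1500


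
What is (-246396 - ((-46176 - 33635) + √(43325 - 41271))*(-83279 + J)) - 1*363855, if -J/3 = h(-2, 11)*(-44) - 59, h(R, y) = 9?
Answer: -6538248505 + 81914*√2054 ≈ -6.5345e+9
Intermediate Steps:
J = 1365 (J = -3*(9*(-44) - 59) = -3*(-396 - 59) = -3*(-455) = 1365)
(-246396 - ((-46176 - 33635) + √(43325 - 41271))*(-83279 + J)) - 1*363855 = (-246396 - ((-46176 - 33635) + √(43325 - 41271))*(-83279 + 1365)) - 1*363855 = (-246396 - (-79811 + √2054)*(-81914)) - 363855 = (-246396 - (6537638254 - 81914*√2054)) - 363855 = (-246396 + (-6537638254 + 81914*√2054)) - 363855 = (-6537884650 + 81914*√2054) - 363855 = -6538248505 + 81914*√2054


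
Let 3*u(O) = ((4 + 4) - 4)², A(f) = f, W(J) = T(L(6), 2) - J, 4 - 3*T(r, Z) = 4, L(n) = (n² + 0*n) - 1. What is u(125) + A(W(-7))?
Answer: 37/3 ≈ 12.333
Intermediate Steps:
L(n) = -1 + n² (L(n) = (n² + 0) - 1 = n² - 1 = -1 + n²)
T(r, Z) = 0 (T(r, Z) = 4/3 - ⅓*4 = 4/3 - 4/3 = 0)
W(J) = -J (W(J) = 0 - J = -J)
u(O) = 16/3 (u(O) = ((4 + 4) - 4)²/3 = (8 - 4)²/3 = (⅓)*4² = (⅓)*16 = 16/3)
u(125) + A(W(-7)) = 16/3 - 1*(-7) = 16/3 + 7 = 37/3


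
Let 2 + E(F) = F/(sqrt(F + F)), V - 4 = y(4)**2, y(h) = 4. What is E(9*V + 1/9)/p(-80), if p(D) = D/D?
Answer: -2 + sqrt(3242)/6 ≈ 7.4898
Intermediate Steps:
p(D) = 1
V = 20 (V = 4 + 4**2 = 4 + 16 = 20)
E(F) = -2 + sqrt(2)*sqrt(F)/2 (E(F) = -2 + F/(sqrt(F + F)) = -2 + F/(sqrt(2*F)) = -2 + F/((sqrt(2)*sqrt(F))) = -2 + F*(sqrt(2)/(2*sqrt(F))) = -2 + sqrt(2)*sqrt(F)/2)
E(9*V + 1/9)/p(-80) = (-2 + sqrt(2)*sqrt(9*20 + 1/9)/2)/1 = (-2 + sqrt(2)*sqrt(180 + 1/9)/2)*1 = (-2 + sqrt(2)*sqrt(1621/9)/2)*1 = (-2 + sqrt(2)*(sqrt(1621)/3)/2)*1 = (-2 + sqrt(3242)/6)*1 = -2 + sqrt(3242)/6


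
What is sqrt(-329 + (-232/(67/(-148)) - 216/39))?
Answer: sqrt(134991935)/871 ≈ 13.339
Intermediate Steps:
sqrt(-329 + (-232/(67/(-148)) - 216/39)) = sqrt(-329 + (-232/(67*(-1/148)) - 216*1/39)) = sqrt(-329 + (-232/(-67/148) - 72/13)) = sqrt(-329 + (-232*(-148/67) - 72/13)) = sqrt(-329 + (34336/67 - 72/13)) = sqrt(-329 + 441544/871) = sqrt(154985/871) = sqrt(134991935)/871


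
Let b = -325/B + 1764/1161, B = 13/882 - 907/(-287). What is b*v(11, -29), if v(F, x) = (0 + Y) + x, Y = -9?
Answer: 11351269636/2962227 ≈ 3832.0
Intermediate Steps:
v(F, x) = -9 + x (v(F, x) = (0 - 9) + x = -9 + x)
B = 114815/36162 (B = 13*(1/882) - 907*(-1/287) = 13/882 + 907/287 = 114815/36162 ≈ 3.1750)
b = -298717622/2962227 (b = -325/114815/36162 + 1764/1161 = -325*36162/114815 + 1764*(1/1161) = -2350530/22963 + 196/129 = -298717622/2962227 ≈ -100.84)
b*v(11, -29) = -298717622*(-9 - 29)/2962227 = -298717622/2962227*(-38) = 11351269636/2962227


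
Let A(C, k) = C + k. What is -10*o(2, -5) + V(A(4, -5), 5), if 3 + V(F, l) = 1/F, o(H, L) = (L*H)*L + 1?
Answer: -514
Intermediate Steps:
o(H, L) = 1 + H*L² (o(H, L) = (H*L)*L + 1 = H*L² + 1 = 1 + H*L²)
V(F, l) = -3 + 1/F
-10*o(2, -5) + V(A(4, -5), 5) = -10*(1 + 2*(-5)²) + (-3 + 1/(4 - 5)) = -10*(1 + 2*25) + (-3 + 1/(-1)) = -10*(1 + 50) + (-3 - 1) = -10*51 - 4 = -510 - 4 = -514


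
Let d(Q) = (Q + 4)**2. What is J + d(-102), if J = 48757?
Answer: 58361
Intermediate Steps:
d(Q) = (4 + Q)**2
J + d(-102) = 48757 + (4 - 102)**2 = 48757 + (-98)**2 = 48757 + 9604 = 58361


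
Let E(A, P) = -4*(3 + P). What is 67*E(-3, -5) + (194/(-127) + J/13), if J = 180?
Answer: 905274/1651 ≈ 548.32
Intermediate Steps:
E(A, P) = -12 - 4*P
67*E(-3, -5) + (194/(-127) + J/13) = 67*(-12 - 4*(-5)) + (194/(-127) + 180/13) = 67*(-12 + 20) + (194*(-1/127) + 180*(1/13)) = 67*8 + (-194/127 + 180/13) = 536 + 20338/1651 = 905274/1651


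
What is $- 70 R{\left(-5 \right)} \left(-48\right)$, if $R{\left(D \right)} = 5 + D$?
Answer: $0$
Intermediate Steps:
$- 70 R{\left(-5 \right)} \left(-48\right) = - 70 \left(5 - 5\right) \left(-48\right) = \left(-70\right) 0 \left(-48\right) = 0 \left(-48\right) = 0$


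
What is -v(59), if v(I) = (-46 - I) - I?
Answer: 164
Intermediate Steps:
v(I) = -46 - 2*I
-v(59) = -(-46 - 2*59) = -(-46 - 118) = -1*(-164) = 164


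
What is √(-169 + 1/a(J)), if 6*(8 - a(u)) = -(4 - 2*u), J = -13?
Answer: 6*I*√793/13 ≈ 12.997*I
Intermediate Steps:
a(u) = 26/3 - u/3 (a(u) = 8 - (-1)*(4 - 2*u)/6 = 8 - (-4 + 2*u)/6 = 8 + (⅔ - u/3) = 26/3 - u/3)
√(-169 + 1/a(J)) = √(-169 + 1/(26/3 - ⅓*(-13))) = √(-169 + 1/(26/3 + 13/3)) = √(-169 + 1/13) = √(-2196/13) = 6*I*√793/13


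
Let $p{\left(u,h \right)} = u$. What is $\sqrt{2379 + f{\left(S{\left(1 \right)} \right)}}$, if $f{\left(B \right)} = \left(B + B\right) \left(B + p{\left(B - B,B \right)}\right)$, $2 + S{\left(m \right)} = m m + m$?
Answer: $\sqrt{2379} \approx 48.775$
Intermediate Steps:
$S{\left(m \right)} = -2 + m + m^{2}$ ($S{\left(m \right)} = -2 + \left(m m + m\right) = -2 + \left(m^{2} + m\right) = -2 + \left(m + m^{2}\right) = -2 + m + m^{2}$)
$f{\left(B \right)} = 2 B^{2}$ ($f{\left(B \right)} = \left(B + B\right) \left(B + \left(B - B\right)\right) = 2 B \left(B + 0\right) = 2 B B = 2 B^{2}$)
$\sqrt{2379 + f{\left(S{\left(1 \right)} \right)}} = \sqrt{2379 + 2 \left(-2 + 1 + 1^{2}\right)^{2}} = \sqrt{2379 + 2 \left(-2 + 1 + 1\right)^{2}} = \sqrt{2379 + 2 \cdot 0^{2}} = \sqrt{2379 + 2 \cdot 0} = \sqrt{2379 + 0} = \sqrt{2379}$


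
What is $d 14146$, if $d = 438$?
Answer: $6195948$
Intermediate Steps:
$d 14146 = 438 \cdot 14146 = 6195948$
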